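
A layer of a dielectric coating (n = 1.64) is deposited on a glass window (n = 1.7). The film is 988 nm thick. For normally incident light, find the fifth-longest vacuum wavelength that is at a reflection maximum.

648 nm

Ray reflecting at the top interface goes from n = 1.0 toward n = 1.64: a half-wave phase shift.
Ray reflecting at the bottom interface goes from n = 1.64 toward n = 1.7: a half-wave phase shift.
Net: no relative phase inversion (both shifts match).
So the condition for constructive reflection is 2 n t = m λ.
λ = 2 n t / m. The fifth-longest wavelength is m = 5: λ = 2 × 1.64 × 988 / 5.00 = 648 nm.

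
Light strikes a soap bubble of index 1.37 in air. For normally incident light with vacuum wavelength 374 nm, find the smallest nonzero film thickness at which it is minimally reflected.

Top surface (1.0 → 1.37): reflection off a higher-index medium gives a half-wave phase shift.
At the lower boundary (n = 1.37 to n = 1.0) the reflected ray undergoes no phase shift.
Net: one phase inversion between the two reflected rays.
For dark reflection here: 2 n t = m λ.
Minimum nonzero at m = 1: t = λ / (2 n) = 374 / (2 × 1.37) = 136 nm.

136 nm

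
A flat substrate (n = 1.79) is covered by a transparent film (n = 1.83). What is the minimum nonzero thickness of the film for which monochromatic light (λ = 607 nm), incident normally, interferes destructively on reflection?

166 nm

Ray reflecting at the top interface goes from n = 1.0 toward n = 1.83: a half-wave phase shift.
Ray reflecting at the bottom interface goes from n = 1.83 toward n = 1.79: no phase shift.
The two reflections differ by half a wavelength.
For dark reflection here: 2 n t = m λ.
Minimum nonzero at m = 1: t = λ / (2 n) = 607 / (2 × 1.83) = 166 nm.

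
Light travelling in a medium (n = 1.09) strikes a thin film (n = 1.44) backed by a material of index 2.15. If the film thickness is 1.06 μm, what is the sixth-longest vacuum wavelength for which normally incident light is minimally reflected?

555 nm

Top surface (1.09 → 1.44): reflection off a higher-index medium gives a half-wave phase shift.
At the lower boundary (n = 1.44 to n = 2.15) the reflected ray undergoes a half-wave phase shift.
Net: no relative phase inversion (both shifts match).
With no net inversion, destructive interference in reflection requires 2 n t = (m + ½) λ.
λ = 2 n t / (m + ½). The sixth-longest wavelength is m = 5: λ = 2 × 1.44 × 1060 / 5.50 = 555 nm.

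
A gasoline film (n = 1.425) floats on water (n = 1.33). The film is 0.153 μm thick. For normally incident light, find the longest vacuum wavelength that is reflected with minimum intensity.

Ray reflecting at the top interface goes from n = 1.0 toward n = 1.425: a half-wave phase shift.
Bottom surface (1.425 → 1.33): reflection off a lower-index medium gives no phase shift.
Exactly one π shift → a net half-wave offset.
For weak reflection here: 2 n t = m λ.
λ = 2 n t / m. The longest wavelength is m = 1: λ = 2 × 1.425 × 153 / 1.00 = 436 nm.

436 nm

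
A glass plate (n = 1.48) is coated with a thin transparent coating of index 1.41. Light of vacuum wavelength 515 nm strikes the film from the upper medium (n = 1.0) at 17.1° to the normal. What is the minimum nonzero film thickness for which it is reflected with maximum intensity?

187 nm

Top surface (1.0 → 1.41): reflection off a higher-index medium gives a half-wave phase shift.
Ray reflecting at the bottom interface goes from n = 1.41 toward n = 1.48: a half-wave phase shift.
Zero or two π shifts → no net half-wave offset.
With no net inversion, constructive interference in reflection requires 2 n t cos θ_r = m λ.
Snell's law: 1.0 sin 17.1° = 1.41 sin θ_r → sin θ_r = 0.209, cos θ_r = 0.978.
Minimum nonzero at m = 1: t = λ / (2 n cos θ_r) = 515 / (2 × 1.41 × 0.978) = 187 nm.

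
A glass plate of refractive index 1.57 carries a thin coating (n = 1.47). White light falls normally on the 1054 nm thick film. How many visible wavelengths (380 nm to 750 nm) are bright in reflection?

At the upper boundary (n = 1.0 to n = 1.47) the reflected ray undergoes a half-wave phase shift.
At the lower boundary (n = 1.47 to n = 1.57) the reflected ray undergoes a half-wave phase shift.
The two reflections carry the same phase change, so no net offset.
For strong reflection here: 2 n t = m λ.
λ = 2 n t / m = 3099 / m nm.
m=4: 775 nm (IR); m=5: 620 nm (visible); m=6: 516 nm (visible); m=7: 443 nm (visible); m=8: 387 nm (visible); m=9: 344 nm (UV).

4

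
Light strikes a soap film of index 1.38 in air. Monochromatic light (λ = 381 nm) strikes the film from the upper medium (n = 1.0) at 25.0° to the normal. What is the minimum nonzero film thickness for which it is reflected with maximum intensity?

Ray reflecting at the top interface goes from n = 1.0 toward n = 1.38: a half-wave phase shift.
Ray reflecting at the bottom interface goes from n = 1.38 toward n = 1.0: no phase shift.
The two reflections differ by half a wavelength.
So the condition for constructive reflection is 2 n t cos θ_r = (m + ½) λ.
Snell's law: 1.0 sin 25.0° = 1.38 sin θ_r → sin θ_r = 0.306, cos θ_r = 0.952.
Minimum at m = 0: t = λ / (4 n cos θ_r) = 381 / (4 × 1.38 × 0.952) = 72.5 nm.

72.5 nm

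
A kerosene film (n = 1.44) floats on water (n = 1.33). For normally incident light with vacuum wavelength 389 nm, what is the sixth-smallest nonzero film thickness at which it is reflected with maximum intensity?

743 nm

At the upper boundary (n = 1.0 to n = 1.44) the reflected ray undergoes a half-wave phase shift.
Ray reflecting at the bottom interface goes from n = 1.44 toward n = 1.33: no phase shift.
Exactly one π shift → a net half-wave offset.
With one net inversion, constructive interference in reflection requires 2 n t = (m + ½) λ.
The sixth-smallest nonzero thickness corresponds to m = 5: t = (m + ½) λ / (2 n) = 5.50 × 389 / (2 × 1.44) = 743 nm.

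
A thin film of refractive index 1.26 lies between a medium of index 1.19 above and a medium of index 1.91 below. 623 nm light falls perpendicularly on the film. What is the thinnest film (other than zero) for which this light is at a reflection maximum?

Ray reflecting at the top interface goes from n = 1.19 toward n = 1.26: a half-wave phase shift.
Bottom surface (1.26 → 1.91): reflection off a higher-index medium gives a half-wave phase shift.
Net: no relative phase inversion (both shifts match).
For maximum reflection here: 2 n t = m λ.
Minimum nonzero at m = 1: t = λ / (2 n) = 623 / (2 × 1.26) = 247 nm.

247 nm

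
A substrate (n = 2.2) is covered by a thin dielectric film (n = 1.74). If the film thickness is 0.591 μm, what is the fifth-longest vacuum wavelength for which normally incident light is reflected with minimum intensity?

Ray reflecting at the top interface goes from n = 1.0 toward n = 1.74: a half-wave phase shift.
Bottom surface (1.74 → 2.2): reflection off a higher-index medium gives a half-wave phase shift.
Zero or two π shifts → no net half-wave offset.
So the condition for destructive reflection is 2 n t = (m + ½) λ.
λ = 2 n t / (m + ½). The fifth-longest wavelength is m = 4: λ = 2 × 1.74 × 591 / 4.50 = 457 nm.

457 nm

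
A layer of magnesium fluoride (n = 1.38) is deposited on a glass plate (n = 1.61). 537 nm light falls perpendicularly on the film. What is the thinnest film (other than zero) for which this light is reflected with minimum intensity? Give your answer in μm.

Top surface (1.0 → 1.38): reflection off a higher-index medium gives a half-wave phase shift.
Ray reflecting at the bottom interface goes from n = 1.38 toward n = 1.61: a half-wave phase shift.
The two reflections carry the same phase change, so no net offset.
So the condition for destructive reflection is 2 n t = (m + ½) λ.
Minimum at m = 0: t = λ / (4 n) = 537 / (4 × 1.38) = 97.3 nm.

0.0973 μm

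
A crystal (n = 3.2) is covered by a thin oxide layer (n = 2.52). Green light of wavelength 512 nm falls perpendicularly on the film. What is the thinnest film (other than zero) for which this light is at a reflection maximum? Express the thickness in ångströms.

Top surface (1.0 → 2.52): reflection off a higher-index medium gives a half-wave phase shift.
Ray reflecting at the bottom interface goes from n = 2.52 toward n = 3.2: a half-wave phase shift.
Zero or two π shifts → no net half-wave offset.
For bright reflection here: 2 n t = m λ.
Minimum nonzero at m = 1: t = λ / (2 n) = 512 / (2 × 2.52) = 102 nm.

1016 Å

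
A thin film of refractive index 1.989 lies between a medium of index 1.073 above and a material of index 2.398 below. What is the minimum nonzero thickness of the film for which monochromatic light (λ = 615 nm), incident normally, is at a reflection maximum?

155 nm

At the upper boundary (n = 1.073 to n = 1.989) the reflected ray undergoes a half-wave phase shift.
At the lower boundary (n = 1.989 to n = 2.398) the reflected ray undergoes a half-wave phase shift.
Zero or two π shifts → no net half-wave offset.
So the condition for constructive reflection is 2 n t = m λ.
Minimum nonzero at m = 1: t = λ / (2 n) = 615 / (2 × 1.989) = 155 nm.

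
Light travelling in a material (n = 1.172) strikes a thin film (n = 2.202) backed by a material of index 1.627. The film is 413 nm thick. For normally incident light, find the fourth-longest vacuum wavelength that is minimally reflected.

Top surface (1.172 → 2.202): reflection off a higher-index medium gives a half-wave phase shift.
Ray reflecting at the bottom interface goes from n = 2.202 toward n = 1.627: no phase shift.
The two reflections differ by half a wavelength.
So the condition for destructive reflection is 2 n t = m λ.
λ = 2 n t / m. The fourth-longest wavelength is m = 4: λ = 2 × 2.202 × 413 / 4.00 = 455 nm.

455 nm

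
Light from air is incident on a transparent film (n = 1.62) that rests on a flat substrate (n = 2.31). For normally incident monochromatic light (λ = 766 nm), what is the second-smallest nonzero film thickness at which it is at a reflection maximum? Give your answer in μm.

Top surface (1.0 → 1.62): reflection off a higher-index medium gives a half-wave phase shift.
Bottom surface (1.62 → 2.31): reflection off a higher-index medium gives a half-wave phase shift.
The two reflections carry the same phase change, so no net offset.
With no net inversion, constructive interference in reflection requires 2 n t = m λ.
The second-smallest nonzero thickness corresponds to m = 2: t = m λ / (2 n) = 2.00 × 766 / (2 × 1.62) = 473 nm.

0.473 μm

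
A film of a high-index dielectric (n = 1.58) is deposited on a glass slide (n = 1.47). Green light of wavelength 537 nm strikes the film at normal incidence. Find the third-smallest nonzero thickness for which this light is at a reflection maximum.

Top surface (1.0 → 1.58): reflection off a higher-index medium gives a half-wave phase shift.
Bottom surface (1.58 → 1.47): reflection off a lower-index medium gives no phase shift.
The two reflections differ by half a wavelength.
So the condition for constructive reflection is 2 n t = (m + ½) λ.
The third-smallest nonzero thickness corresponds to m = 2: t = (m + ½) λ / (2 n) = 2.50 × 537 / (2 × 1.58) = 425 nm.

425 nm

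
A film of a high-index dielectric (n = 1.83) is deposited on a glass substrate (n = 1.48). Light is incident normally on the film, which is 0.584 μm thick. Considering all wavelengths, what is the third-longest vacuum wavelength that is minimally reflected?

712 nm

Ray reflecting at the top interface goes from n = 1.0 toward n = 1.83: a half-wave phase shift.
Bottom surface (1.83 → 1.48): reflection off a lower-index medium gives no phase shift.
Net: one phase inversion between the two reflected rays.
With one net inversion, destructive interference in reflection requires 2 n t = m λ.
λ = 2 n t / m. The third-longest wavelength is m = 3: λ = 2 × 1.83 × 584 / 3.00 = 712 nm.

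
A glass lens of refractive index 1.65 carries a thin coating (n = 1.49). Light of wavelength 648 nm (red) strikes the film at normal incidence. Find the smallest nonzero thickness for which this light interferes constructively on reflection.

217 nm

Ray reflecting at the top interface goes from n = 1.0 toward n = 1.49: a half-wave phase shift.
Ray reflecting at the bottom interface goes from n = 1.49 toward n = 1.65: a half-wave phase shift.
Net: no relative phase inversion (both shifts match).
With no net inversion, constructive interference in reflection requires 2 n t = m λ.
The smallest nonzero thickness corresponds to m = 1: t = m λ / (2 n) = 1.00 × 648 / (2 × 1.49) = 217 nm.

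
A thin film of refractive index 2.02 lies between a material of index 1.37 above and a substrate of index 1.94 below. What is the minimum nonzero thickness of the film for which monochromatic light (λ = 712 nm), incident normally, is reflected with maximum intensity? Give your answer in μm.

0.0881 μm

At the upper boundary (n = 1.37 to n = 2.02) the reflected ray undergoes a half-wave phase shift.
At the lower boundary (n = 2.02 to n = 1.94) the reflected ray undergoes no phase shift.
Net: one phase inversion between the two reflected rays.
So the condition for constructive reflection is 2 n t = (m + ½) λ.
Minimum at m = 0: t = λ / (4 n) = 712 / (4 × 2.02) = 88.1 nm.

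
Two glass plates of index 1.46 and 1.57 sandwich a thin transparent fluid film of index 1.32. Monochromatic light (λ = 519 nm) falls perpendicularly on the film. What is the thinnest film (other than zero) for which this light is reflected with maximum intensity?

Top surface (1.46 → 1.32): reflection off a lower-index medium gives no phase shift.
Ray reflecting at the bottom interface goes from n = 1.32 toward n = 1.57: a half-wave phase shift.
Exactly one π shift → a net half-wave offset.
So the condition for constructive reflection is 2 n t = (m + ½) λ.
Minimum at m = 0: t = λ / (4 n) = 519 / (4 × 1.32) = 98.3 nm.

98.3 nm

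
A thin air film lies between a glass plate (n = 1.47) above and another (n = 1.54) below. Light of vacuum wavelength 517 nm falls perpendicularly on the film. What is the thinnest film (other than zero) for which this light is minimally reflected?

Top surface (1.47 → 1.0): reflection off a lower-index medium gives no phase shift.
Bottom surface (1.0 → 1.54): reflection off a higher-index medium gives a half-wave phase shift.
The two reflections differ by half a wavelength.
So the condition for destructive reflection is 2 n t = m λ.
Minimum nonzero at m = 1: t = λ / (2 n) = 517 / (2 × 1.0) = 259 nm.

259 nm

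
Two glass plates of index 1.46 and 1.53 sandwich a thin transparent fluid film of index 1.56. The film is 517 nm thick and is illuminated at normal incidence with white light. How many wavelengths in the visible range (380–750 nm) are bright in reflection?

2

Top surface (1.46 → 1.56): reflection off a higher-index medium gives a half-wave phase shift.
At the lower boundary (n = 1.56 to n = 1.53) the reflected ray undergoes no phase shift.
Net: one phase inversion between the two reflected rays.
For maximum reflection here: 2 n t = (m + ½) λ.
λ = 2 n t / (m + ½) = 1613 / (m + ½) nm.
m=1: 1075 nm (IR); m=2: 645 nm (visible); m=3: 461 nm (visible); m=4: 358 nm (UV).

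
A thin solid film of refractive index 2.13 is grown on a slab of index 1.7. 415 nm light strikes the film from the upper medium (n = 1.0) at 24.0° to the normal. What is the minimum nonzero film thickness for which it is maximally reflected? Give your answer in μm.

Top surface (1.0 → 2.13): reflection off a higher-index medium gives a half-wave phase shift.
Bottom surface (2.13 → 1.7): reflection off a lower-index medium gives no phase shift.
Exactly one π shift → a net half-wave offset.
For maximum reflection here: 2 n t cos θ_r = (m + ½) λ.
Snell's law: 1.0 sin 24.0° = 2.13 sin θ_r → sin θ_r = 0.191, cos θ_r = 0.982.
Minimum at m = 0: t = λ / (4 n cos θ_r) = 415 / (4 × 2.13 × 0.982) = 49.6 nm.

0.0496 μm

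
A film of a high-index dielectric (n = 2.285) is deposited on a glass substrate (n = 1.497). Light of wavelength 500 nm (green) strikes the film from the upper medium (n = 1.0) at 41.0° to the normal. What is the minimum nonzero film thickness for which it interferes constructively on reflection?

Ray reflecting at the top interface goes from n = 1.0 toward n = 2.285: a half-wave phase shift.
Ray reflecting at the bottom interface goes from n = 2.285 toward n = 1.497: no phase shift.
Net: one phase inversion between the two reflected rays.
So the condition for constructive reflection is 2 n t cos θ_r = (m + ½) λ.
Snell's law: 1.0 sin 41.0° = 2.285 sin θ_r → sin θ_r = 0.287, cos θ_r = 0.958.
Minimum at m = 0: t = λ / (4 n cos θ_r) = 500 / (4 × 2.285 × 0.958) = 57.1 nm.

57.1 nm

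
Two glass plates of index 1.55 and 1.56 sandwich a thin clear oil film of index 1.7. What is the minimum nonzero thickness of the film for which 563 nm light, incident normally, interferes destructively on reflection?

At the upper boundary (n = 1.55 to n = 1.7) the reflected ray undergoes a half-wave phase shift.
Bottom surface (1.7 → 1.56): reflection off a lower-index medium gives no phase shift.
Exactly one π shift → a net half-wave offset.
So the condition for destructive reflection is 2 n t = m λ.
Minimum nonzero at m = 1: t = λ / (2 n) = 563 / (2 × 1.7) = 166 nm.

166 nm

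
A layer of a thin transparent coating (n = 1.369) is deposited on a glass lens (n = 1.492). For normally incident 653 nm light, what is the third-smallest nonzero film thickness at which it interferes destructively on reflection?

Ray reflecting at the top interface goes from n = 1.0 toward n = 1.369: a half-wave phase shift.
At the lower boundary (n = 1.369 to n = 1.492) the reflected ray undergoes a half-wave phase shift.
Zero or two π shifts → no net half-wave offset.
So the condition for destructive reflection is 2 n t = (m + ½) λ.
The third-smallest nonzero thickness corresponds to m = 2: t = (m + ½) λ / (2 n) = 2.50 × 653 / (2 × 1.369) = 596 nm.

596 nm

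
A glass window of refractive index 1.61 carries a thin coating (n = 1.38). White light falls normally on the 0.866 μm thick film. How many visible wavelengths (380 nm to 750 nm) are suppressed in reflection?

3

Top surface (1.0 → 1.38): reflection off a higher-index medium gives a half-wave phase shift.
Ray reflecting at the bottom interface goes from n = 1.38 toward n = 1.61: a half-wave phase shift.
Zero or two π shifts → no net half-wave offset.
For weak reflection here: 2 n t = (m + ½) λ.
λ = 2 n t / (m + ½) = 2390 / (m + ½) nm.
m=2: 956 nm (IR); m=3: 683 nm (visible); m=4: 531 nm (visible); m=5: 435 nm (visible); m=6: 368 nm (UV).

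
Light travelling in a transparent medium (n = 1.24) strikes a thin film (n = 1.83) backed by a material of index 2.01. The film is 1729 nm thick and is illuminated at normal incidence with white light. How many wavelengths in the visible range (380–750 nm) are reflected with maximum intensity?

8

At the upper boundary (n = 1.24 to n = 1.83) the reflected ray undergoes a half-wave phase shift.
Ray reflecting at the bottom interface goes from n = 1.83 toward n = 2.01: a half-wave phase shift.
Zero or two π shifts → no net half-wave offset.
For maximum reflection here: 2 n t = m λ.
λ = 2 n t / m = 6328 / m nm.
m=8: 791 nm (IR); m=9: 703 nm (visible); m=10: 633 nm (visible); m=11: 575 nm (visible); m=12: 527 nm (visible); m=13: 487 nm (visible); m=14: 452 nm (visible); m=15: 422 nm (visible); m=16: 396 nm (visible); m=17: 372 nm (UV).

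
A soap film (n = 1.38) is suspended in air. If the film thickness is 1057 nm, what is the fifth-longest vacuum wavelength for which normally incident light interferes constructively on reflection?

Top surface (1.0 → 1.38): reflection off a higher-index medium gives a half-wave phase shift.
Bottom surface (1.38 → 1.0): reflection off a lower-index medium gives no phase shift.
Net: one phase inversion between the two reflected rays.
For bright reflection here: 2 n t = (m + ½) λ.
λ = 2 n t / (m + ½). The fifth-longest wavelength is m = 4: λ = 2 × 1.38 × 1057 / 4.50 = 648 nm.

648 nm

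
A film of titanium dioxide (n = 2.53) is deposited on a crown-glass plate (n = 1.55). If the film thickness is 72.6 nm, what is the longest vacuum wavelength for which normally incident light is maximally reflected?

Ray reflecting at the top interface goes from n = 1.0 toward n = 2.53: a half-wave phase shift.
Ray reflecting at the bottom interface goes from n = 2.53 toward n = 1.55: no phase shift.
Exactly one π shift → a net half-wave offset.
So the condition for constructive reflection is 2 n t = (m + ½) λ.
λ = 2 n t / (m + ½). The longest wavelength is m = 0: λ = 2 × 2.53 × 72.6 / 0.500 = 735 nm.

735 nm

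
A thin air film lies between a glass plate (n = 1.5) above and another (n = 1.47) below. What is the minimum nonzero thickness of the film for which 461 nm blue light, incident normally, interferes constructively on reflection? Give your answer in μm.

At the upper boundary (n = 1.5 to n = 1.0) the reflected ray undergoes no phase shift.
At the lower boundary (n = 1.0 to n = 1.47) the reflected ray undergoes a half-wave phase shift.
Exactly one π shift → a net half-wave offset.
For strong reflection here: 2 n t = (m + ½) λ.
Minimum at m = 0: t = λ / (4 n) = 461 / (4 × 1.0) = 115 nm.

0.115 μm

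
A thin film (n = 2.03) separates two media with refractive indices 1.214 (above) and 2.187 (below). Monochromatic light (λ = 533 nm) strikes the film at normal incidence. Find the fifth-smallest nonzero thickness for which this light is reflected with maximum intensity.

656 nm

Top surface (1.214 → 2.03): reflection off a higher-index medium gives a half-wave phase shift.
At the lower boundary (n = 2.03 to n = 2.187) the reflected ray undergoes a half-wave phase shift.
Net: no relative phase inversion (both shifts match).
For maximum reflection here: 2 n t = m λ.
The fifth-smallest nonzero thickness corresponds to m = 5: t = m λ / (2 n) = 5.00 × 533 / (2 × 2.03) = 656 nm.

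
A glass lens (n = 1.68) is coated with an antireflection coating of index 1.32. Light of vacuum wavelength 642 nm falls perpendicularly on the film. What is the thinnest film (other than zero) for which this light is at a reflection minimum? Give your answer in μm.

0.122 μm

At the upper boundary (n = 1.0 to n = 1.32) the reflected ray undergoes a half-wave phase shift.
At the lower boundary (n = 1.32 to n = 1.68) the reflected ray undergoes a half-wave phase shift.
The two reflections carry the same phase change, so no net offset.
So the condition for destructive reflection is 2 n t = (m + ½) λ.
Minimum at m = 0: t = λ / (4 n) = 642 / (4 × 1.32) = 122 nm.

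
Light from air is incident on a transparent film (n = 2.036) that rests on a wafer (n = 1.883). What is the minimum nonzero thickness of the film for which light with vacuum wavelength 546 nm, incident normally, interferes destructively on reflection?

Ray reflecting at the top interface goes from n = 1.0 toward n = 2.036: a half-wave phase shift.
Ray reflecting at the bottom interface goes from n = 2.036 toward n = 1.883: no phase shift.
Net: one phase inversion between the two reflected rays.
For minimum reflection here: 2 n t = m λ.
Minimum nonzero at m = 1: t = λ / (2 n) = 546 / (2 × 2.036) = 134 nm.

134 nm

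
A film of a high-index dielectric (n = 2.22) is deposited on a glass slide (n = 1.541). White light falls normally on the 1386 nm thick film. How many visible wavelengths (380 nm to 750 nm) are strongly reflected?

Top surface (1.0 → 2.22): reflection off a higher-index medium gives a half-wave phase shift.
Bottom surface (2.22 → 1.541): reflection off a lower-index medium gives no phase shift.
Exactly one π shift → a net half-wave offset.
So the condition for constructive reflection is 2 n t = (m + ½) λ.
λ = 2 n t / (m + ½) = 6154 / (m + ½) nm.
m=7: 821 nm (IR); m=8: 724 nm (visible); m=9: 648 nm (visible); m=10: 586 nm (visible); m=11: 535 nm (visible); m=12: 492 nm (visible); m=13: 456 nm (visible); m=14: 424 nm (visible); m=15: 397 nm (visible); m=16: 373 nm (UV).

8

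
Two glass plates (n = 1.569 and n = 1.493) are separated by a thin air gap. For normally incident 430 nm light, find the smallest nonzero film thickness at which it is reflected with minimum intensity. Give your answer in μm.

0.215 μm

At the upper boundary (n = 1.569 to n = 1.0) the reflected ray undergoes no phase shift.
At the lower boundary (n = 1.0 to n = 1.493) the reflected ray undergoes a half-wave phase shift.
The two reflections differ by half a wavelength.
With one net inversion, destructive interference in reflection requires 2 n t = m λ.
Minimum nonzero at m = 1: t = λ / (2 n) = 430 / (2 × 1.0) = 215 nm.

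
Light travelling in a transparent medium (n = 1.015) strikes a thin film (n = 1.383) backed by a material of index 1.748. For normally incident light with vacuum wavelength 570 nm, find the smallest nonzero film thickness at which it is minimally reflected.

103 nm

Ray reflecting at the top interface goes from n = 1.015 toward n = 1.383: a half-wave phase shift.
At the lower boundary (n = 1.383 to n = 1.748) the reflected ray undergoes a half-wave phase shift.
The two reflections carry the same phase change, so no net offset.
For minimum reflection here: 2 n t = (m + ½) λ.
Minimum at m = 0: t = λ / (4 n) = 570 / (4 × 1.383) = 103 nm.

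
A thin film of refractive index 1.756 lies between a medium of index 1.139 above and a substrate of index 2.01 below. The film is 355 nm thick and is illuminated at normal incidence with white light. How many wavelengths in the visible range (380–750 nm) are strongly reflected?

2

Ray reflecting at the top interface goes from n = 1.139 toward n = 1.756: a half-wave phase shift.
Ray reflecting at the bottom interface goes from n = 1.756 toward n = 2.01: a half-wave phase shift.
The two reflections carry the same phase change, so no net offset.
With no net inversion, constructive interference in reflection requires 2 n t = m λ.
λ = 2 n t / m = 1247 / m nm.
m=1: 1247 nm (IR); m=2: 623 nm (visible); m=3: 416 nm (visible); m=4: 312 nm (UV).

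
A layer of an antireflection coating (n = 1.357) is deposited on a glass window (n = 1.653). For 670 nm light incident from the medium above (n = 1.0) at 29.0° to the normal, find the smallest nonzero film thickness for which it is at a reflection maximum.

At the upper boundary (n = 1.0 to n = 1.357) the reflected ray undergoes a half-wave phase shift.
Bottom surface (1.357 → 1.653): reflection off a higher-index medium gives a half-wave phase shift.
The two reflections carry the same phase change, so no net offset.
So the condition for constructive reflection is 2 n t cos θ_r = m λ.
Snell's law: 1.0 sin 29.0° = 1.357 sin θ_r → sin θ_r = 0.357, cos θ_r = 0.934.
Minimum nonzero at m = 1: t = λ / (2 n cos θ_r) = 670 / (2 × 1.357 × 0.934) = 264 nm.

264 nm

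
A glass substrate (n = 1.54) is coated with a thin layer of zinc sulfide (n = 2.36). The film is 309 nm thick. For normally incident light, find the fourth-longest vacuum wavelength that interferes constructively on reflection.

417 nm

Ray reflecting at the top interface goes from n = 1.0 toward n = 2.36: a half-wave phase shift.
At the lower boundary (n = 2.36 to n = 1.54) the reflected ray undergoes no phase shift.
Net: one phase inversion between the two reflected rays.
So the condition for constructive reflection is 2 n t = (m + ½) λ.
λ = 2 n t / (m + ½). The fourth-longest wavelength is m = 3: λ = 2 × 2.36 × 309 / 3.50 = 417 nm.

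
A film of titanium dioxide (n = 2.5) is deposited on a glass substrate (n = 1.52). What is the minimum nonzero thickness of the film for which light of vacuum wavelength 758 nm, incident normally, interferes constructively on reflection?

At the upper boundary (n = 1.0 to n = 2.5) the reflected ray undergoes a half-wave phase shift.
At the lower boundary (n = 2.5 to n = 1.52) the reflected ray undergoes no phase shift.
Exactly one π shift → a net half-wave offset.
With one net inversion, constructive interference in reflection requires 2 n t = (m + ½) λ.
Minimum at m = 0: t = λ / (4 n) = 758 / (4 × 2.5) = 75.8 nm.

75.8 nm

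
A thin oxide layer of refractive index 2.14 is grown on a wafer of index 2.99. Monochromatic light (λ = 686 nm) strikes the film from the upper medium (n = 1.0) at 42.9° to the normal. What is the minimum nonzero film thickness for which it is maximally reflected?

169 nm

At the upper boundary (n = 1.0 to n = 2.14) the reflected ray undergoes a half-wave phase shift.
At the lower boundary (n = 2.14 to n = 2.99) the reflected ray undergoes a half-wave phase shift.
Net: no relative phase inversion (both shifts match).
With no net inversion, constructive interference in reflection requires 2 n t cos θ_r = m λ.
Snell's law: 1.0 sin 42.9° = 2.14 sin θ_r → sin θ_r = 0.318, cos θ_r = 0.948.
Minimum nonzero at m = 1: t = λ / (2 n cos θ_r) = 686 / (2 × 2.14 × 0.948) = 169 nm.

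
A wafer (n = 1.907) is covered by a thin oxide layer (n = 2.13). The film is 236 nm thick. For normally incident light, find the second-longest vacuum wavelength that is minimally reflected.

503 nm

Ray reflecting at the top interface goes from n = 1.0 toward n = 2.13: a half-wave phase shift.
At the lower boundary (n = 2.13 to n = 1.907) the reflected ray undergoes no phase shift.
The two reflections differ by half a wavelength.
So the condition for destructive reflection is 2 n t = m λ.
λ = 2 n t / m. The second-longest wavelength is m = 2: λ = 2 × 2.13 × 236 / 2.00 = 503 nm.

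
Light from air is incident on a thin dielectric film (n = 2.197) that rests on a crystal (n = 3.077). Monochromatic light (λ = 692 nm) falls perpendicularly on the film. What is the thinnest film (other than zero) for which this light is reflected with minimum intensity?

At the upper boundary (n = 1.0 to n = 2.197) the reflected ray undergoes a half-wave phase shift.
Bottom surface (2.197 → 3.077): reflection off a higher-index medium gives a half-wave phase shift.
Net: no relative phase inversion (both shifts match).
With no net inversion, destructive interference in reflection requires 2 n t = (m + ½) λ.
Minimum at m = 0: t = λ / (4 n) = 692 / (4 × 2.197) = 78.7 nm.

78.7 nm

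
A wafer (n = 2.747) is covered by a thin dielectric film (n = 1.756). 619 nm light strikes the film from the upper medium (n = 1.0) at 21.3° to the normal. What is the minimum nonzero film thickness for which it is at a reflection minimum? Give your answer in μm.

Top surface (1.0 → 1.756): reflection off a higher-index medium gives a half-wave phase shift.
At the lower boundary (n = 1.756 to n = 2.747) the reflected ray undergoes a half-wave phase shift.
The two reflections carry the same phase change, so no net offset.
With no net inversion, destructive interference in reflection requires 2 n t cos θ_r = (m + ½) λ.
Snell's law: 1.0 sin 21.3° = 1.756 sin θ_r → sin θ_r = 0.207, cos θ_r = 0.978.
Minimum at m = 0: t = λ / (4 n cos θ_r) = 619 / (4 × 1.756 × 0.978) = 90.1 nm.

0.0901 μm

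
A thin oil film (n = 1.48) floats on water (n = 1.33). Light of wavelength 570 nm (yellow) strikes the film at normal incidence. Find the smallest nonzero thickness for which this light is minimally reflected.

193 nm

Ray reflecting at the top interface goes from n = 1.0 toward n = 1.48: a half-wave phase shift.
Bottom surface (1.48 → 1.33): reflection off a lower-index medium gives no phase shift.
Exactly one π shift → a net half-wave offset.
So the condition for destructive reflection is 2 n t = m λ.
The smallest nonzero thickness corresponds to m = 1: t = m λ / (2 n) = 1.00 × 570 / (2 × 1.48) = 193 nm.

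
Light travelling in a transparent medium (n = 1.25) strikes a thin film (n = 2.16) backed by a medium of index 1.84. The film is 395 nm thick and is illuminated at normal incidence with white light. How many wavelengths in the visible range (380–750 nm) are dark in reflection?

2

At the upper boundary (n = 1.25 to n = 2.16) the reflected ray undergoes a half-wave phase shift.
Bottom surface (2.16 → 1.84): reflection off a lower-index medium gives no phase shift.
The two reflections differ by half a wavelength.
So the condition for destructive reflection is 2 n t = m λ.
λ = 2 n t / m = 1706 / m nm.
m=2: 853 nm (IR); m=3: 569 nm (visible); m=4: 427 nm (visible); m=5: 341 nm (UV).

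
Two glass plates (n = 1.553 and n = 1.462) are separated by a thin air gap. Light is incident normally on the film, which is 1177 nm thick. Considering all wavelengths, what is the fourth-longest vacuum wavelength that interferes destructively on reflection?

Ray reflecting at the top interface goes from n = 1.553 toward n = 1.0: no phase shift.
At the lower boundary (n = 1.0 to n = 1.462) the reflected ray undergoes a half-wave phase shift.
The two reflections differ by half a wavelength.
So the condition for destructive reflection is 2 n t = m λ.
λ = 2 n t / m. The fourth-longest wavelength is m = 4: λ = 2 × 1.0 × 1177 / 4.00 = 589 nm.

589 nm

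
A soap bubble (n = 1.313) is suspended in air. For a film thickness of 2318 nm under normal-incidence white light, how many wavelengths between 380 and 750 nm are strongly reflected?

8

At the upper boundary (n = 1.0 to n = 1.313) the reflected ray undergoes a half-wave phase shift.
Ray reflecting at the bottom interface goes from n = 1.313 toward n = 1.0: no phase shift.
The two reflections differ by half a wavelength.
For bright reflection here: 2 n t = (m + ½) λ.
λ = 2 n t / (m + ½) = 6087 / (m + ½) nm.
m=7: 812 nm (IR); m=8: 716 nm (visible); m=9: 641 nm (visible); m=10: 580 nm (visible); m=11: 529 nm (visible); m=12: 487 nm (visible); m=13: 451 nm (visible); m=14: 420 nm (visible); m=15: 393 nm (visible); m=16: 369 nm (UV).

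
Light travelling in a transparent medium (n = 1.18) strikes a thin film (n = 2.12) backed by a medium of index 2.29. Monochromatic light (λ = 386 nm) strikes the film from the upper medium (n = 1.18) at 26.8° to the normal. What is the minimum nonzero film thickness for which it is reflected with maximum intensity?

Ray reflecting at the top interface goes from n = 1.18 toward n = 2.12: a half-wave phase shift.
Bottom surface (2.12 → 2.29): reflection off a higher-index medium gives a half-wave phase shift.
Zero or two π shifts → no net half-wave offset.
With no net inversion, constructive interference in reflection requires 2 n t cos θ_r = m λ.
Snell's law: 1.18 sin 26.8° = 2.12 sin θ_r → sin θ_r = 0.251, cos θ_r = 0.968.
Minimum nonzero at m = 1: t = λ / (2 n cos θ_r) = 386 / (2 × 2.12 × 0.968) = 94.0 nm.

94.0 nm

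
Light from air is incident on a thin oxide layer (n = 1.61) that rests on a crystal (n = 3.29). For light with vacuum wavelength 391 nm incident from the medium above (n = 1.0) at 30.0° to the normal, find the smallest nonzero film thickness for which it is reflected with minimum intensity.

Ray reflecting at the top interface goes from n = 1.0 toward n = 1.61: a half-wave phase shift.
At the lower boundary (n = 1.61 to n = 3.29) the reflected ray undergoes a half-wave phase shift.
The two reflections carry the same phase change, so no net offset.
So the condition for destructive reflection is 2 n t cos θ_r = (m + ½) λ.
Snell's law: 1.0 sin 30.0° = 1.61 sin θ_r → sin θ_r = 0.311, cos θ_r = 0.951.
Minimum at m = 0: t = λ / (4 n cos θ_r) = 391 / (4 × 1.61 × 0.951) = 63.9 nm.

63.9 nm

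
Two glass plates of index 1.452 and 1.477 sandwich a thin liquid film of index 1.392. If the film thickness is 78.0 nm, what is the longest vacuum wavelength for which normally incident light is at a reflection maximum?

434 nm

Ray reflecting at the top interface goes from n = 1.452 toward n = 1.392: no phase shift.
At the lower boundary (n = 1.392 to n = 1.477) the reflected ray undergoes a half-wave phase shift.
Net: one phase inversion between the two reflected rays.
With one net inversion, constructive interference in reflection requires 2 n t = (m + ½) λ.
λ = 2 n t / (m + ½). The longest wavelength is m = 0: λ = 2 × 1.392 × 78.0 / 0.500 = 434 nm.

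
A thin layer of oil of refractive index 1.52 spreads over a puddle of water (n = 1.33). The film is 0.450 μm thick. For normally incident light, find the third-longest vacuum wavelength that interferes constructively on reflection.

Top surface (1.0 → 1.52): reflection off a higher-index medium gives a half-wave phase shift.
At the lower boundary (n = 1.52 to n = 1.33) the reflected ray undergoes no phase shift.
The two reflections differ by half a wavelength.
So the condition for constructive reflection is 2 n t = (m + ½) λ.
λ = 2 n t / (m + ½). The third-longest wavelength is m = 2: λ = 2 × 1.52 × 450 / 2.50 = 547 nm.

547 nm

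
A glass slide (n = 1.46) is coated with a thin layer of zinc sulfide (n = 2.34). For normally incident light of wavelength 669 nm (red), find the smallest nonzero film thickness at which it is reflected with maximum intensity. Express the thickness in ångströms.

Ray reflecting at the top interface goes from n = 1.0 toward n = 2.34: a half-wave phase shift.
At the lower boundary (n = 2.34 to n = 1.46) the reflected ray undergoes no phase shift.
Net: one phase inversion between the two reflected rays.
So the condition for constructive reflection is 2 n t = (m + ½) λ.
Minimum at m = 0: t = λ / (4 n) = 669 / (4 × 2.34) = 71.5 nm.

715 Å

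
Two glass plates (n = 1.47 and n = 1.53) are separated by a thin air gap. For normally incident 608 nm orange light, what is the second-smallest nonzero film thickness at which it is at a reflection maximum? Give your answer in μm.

Top surface (1.47 → 1.0): reflection off a lower-index medium gives no phase shift.
Ray reflecting at the bottom interface goes from n = 1.0 toward n = 1.53: a half-wave phase shift.
Net: one phase inversion between the two reflected rays.
For bright reflection here: 2 n t = (m + ½) λ.
The second-smallest nonzero thickness corresponds to m = 1: t = (m + ½) λ / (2 n) = 1.50 × 608 / (2 × 1.0) = 456 nm.

0.456 μm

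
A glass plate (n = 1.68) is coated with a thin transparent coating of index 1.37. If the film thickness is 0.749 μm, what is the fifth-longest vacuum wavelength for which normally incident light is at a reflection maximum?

Ray reflecting at the top interface goes from n = 1.0 toward n = 1.37: a half-wave phase shift.
Bottom surface (1.37 → 1.68): reflection off a higher-index medium gives a half-wave phase shift.
The two reflections carry the same phase change, so no net offset.
With no net inversion, constructive interference in reflection requires 2 n t = m λ.
λ = 2 n t / m. The fifth-longest wavelength is m = 5: λ = 2 × 1.37 × 749 / 5.00 = 410 nm.

410 nm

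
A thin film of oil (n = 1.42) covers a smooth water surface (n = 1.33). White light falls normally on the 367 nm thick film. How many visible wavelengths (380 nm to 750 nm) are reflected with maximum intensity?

2

Top surface (1.0 → 1.42): reflection off a higher-index medium gives a half-wave phase shift.
Ray reflecting at the bottom interface goes from n = 1.42 toward n = 1.33: no phase shift.
The two reflections differ by half a wavelength.
So the condition for constructive reflection is 2 n t = (m + ½) λ.
λ = 2 n t / (m + ½) = 1042 / (m + ½) nm.
m=0: 2085 nm (IR); m=1: 695 nm (visible); m=2: 417 nm (visible); m=3: 298 nm (UV).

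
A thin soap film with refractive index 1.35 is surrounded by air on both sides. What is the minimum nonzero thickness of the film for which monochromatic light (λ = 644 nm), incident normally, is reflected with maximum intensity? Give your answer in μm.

Top surface (1.0 → 1.35): reflection off a higher-index medium gives a half-wave phase shift.
Bottom surface (1.35 → 1.0): reflection off a lower-index medium gives no phase shift.
Exactly one π shift → a net half-wave offset.
For maximum reflection here: 2 n t = (m + ½) λ.
Minimum at m = 0: t = λ / (4 n) = 644 / (4 × 1.35) = 119 nm.

0.119 μm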